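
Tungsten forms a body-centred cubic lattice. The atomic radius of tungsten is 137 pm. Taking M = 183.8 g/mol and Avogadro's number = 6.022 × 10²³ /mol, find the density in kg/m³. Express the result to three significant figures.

19300 kg/m³

In a BCC lattice, atoms touch along the body diagonal, so √3·a = 4r, giving a = 316.4 pm = 3.164 × 10^-8 cm.
With Z = 2, ρ = Z·M/(N_A·a³) = 2 × 183.8 / (6.022 × 10²³ × 3.167 × 10^-23) = 19.27 g/cm³ = 19300 kg/m³.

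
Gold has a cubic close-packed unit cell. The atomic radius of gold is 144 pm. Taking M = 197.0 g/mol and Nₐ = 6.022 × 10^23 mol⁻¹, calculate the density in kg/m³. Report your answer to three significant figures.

In an FCC lattice, atoms touch along the face diagonal, so √2·a = 4r, giving a = 407.3 pm = 4.073 × 10^-8 cm.
With Z = 4, ρ = Z·M/(N_A·a³) = 4 × 197.0 / (6.022 × 10²³ × 6.757 × 10^-23) = 19.37 g/cm³ = 19400 kg/m³.

19400 kg/m³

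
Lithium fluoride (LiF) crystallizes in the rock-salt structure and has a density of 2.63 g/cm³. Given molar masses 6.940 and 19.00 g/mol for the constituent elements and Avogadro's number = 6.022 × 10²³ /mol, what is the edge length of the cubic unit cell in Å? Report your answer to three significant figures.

4.03 Å

M(LiF) = 25.94 g/mol; Z = 4 formula units per cell.
a³ = Z·M/(N_A·ρ) = 4 × 25.94 / (6.022 × 10²³ × 2.63) = 6.551 × 10^-23 cm³, so a = 4.031 × 10^-8 cm = 4.03 Å.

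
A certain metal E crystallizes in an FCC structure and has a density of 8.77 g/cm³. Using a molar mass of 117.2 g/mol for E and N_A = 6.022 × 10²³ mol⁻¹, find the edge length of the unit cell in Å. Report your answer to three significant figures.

4.46 Å

With Z = 4 atoms per FCC cell, a³ = Z·M/(N_A·ρ) = 4 × 117.2 / (6.022 × 10²³ × 8.770 g/cm³) = 8.877 × 10^-23 cm³.
a = (8.877 × 10^-23)^(1/3) = 4.461 × 10^-8 cm = 4.46 Å.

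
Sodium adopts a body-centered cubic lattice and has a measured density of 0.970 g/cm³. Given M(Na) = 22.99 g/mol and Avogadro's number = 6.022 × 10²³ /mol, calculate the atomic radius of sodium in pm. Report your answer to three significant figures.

186 pm

For a BCC cell (Z = 2), a³ = Z·M/(N_A·ρ) = 2 × 22.99 / (6.022 × 10²³ × 0.9700) = 7.871 × 10^-23 cm³, so a = 4.286 × 10^-8 cm = 428.6 pm.
Atoms touch along the body diagonal, so √3·a = 4r, so r = 0.4330 × a = 186 pm.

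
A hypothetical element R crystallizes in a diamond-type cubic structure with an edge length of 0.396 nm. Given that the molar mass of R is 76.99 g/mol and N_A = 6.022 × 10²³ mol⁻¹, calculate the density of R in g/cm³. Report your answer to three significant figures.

A diamond cubic unit cell contains Z = 8 atoms.
Cell volume: a³ = (0.396 nm)³ = (3.960 × 10^-8 cm)³ = 6.210 × 10^-23 cm³.
ρ = Z·M/(N_A·a³) = 8 × 76.99 / (6.022 × 10²³ × 6.210 × 10^-23) = 16.47 g/cm³.

16.5 g/cm³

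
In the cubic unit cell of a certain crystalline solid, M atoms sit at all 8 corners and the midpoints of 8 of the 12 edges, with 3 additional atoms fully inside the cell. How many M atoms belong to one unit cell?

Corner atoms are shared by 8 cells (1/8 each), edge atoms by 4 (1/4 each), interior atoms are unshared.
Net atoms = 8 × 1/8 + 8 × 1/4 + 3 = 1 + 2 + 3 = 6.

6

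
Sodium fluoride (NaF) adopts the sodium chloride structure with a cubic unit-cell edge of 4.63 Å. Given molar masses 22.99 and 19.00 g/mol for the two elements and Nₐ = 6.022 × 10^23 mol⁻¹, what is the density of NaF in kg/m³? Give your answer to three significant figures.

The sodium chloride structure contains Z = 4 formula units per cell; M(NaF) = 22.99 + 19.00 = 41.99 g/mol.
a³ = (4.630 × 10^-8 cm)³ = 9.925 × 10^-23 cm³.
ρ = 4 × 41.99 / (6.022 × 10²³ × 9.925 × 10^-23) = 2.810 g/cm³ = 2810 kg/m³.

2810 kg/m³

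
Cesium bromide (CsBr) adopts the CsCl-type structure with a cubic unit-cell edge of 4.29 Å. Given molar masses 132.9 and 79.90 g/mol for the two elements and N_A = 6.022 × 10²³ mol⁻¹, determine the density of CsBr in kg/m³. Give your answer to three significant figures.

4480 kg/m³

The CsCl-type structure contains Z = 1 formula unit per cell; M(CsBr) = 132.9 + 79.90 = 212.8 g/mol.
a³ = (4.290 × 10^-8 cm)³ = 7.895 × 10^-23 cm³.
ρ = 1 × 212.8 / (6.022 × 10²³ × 7.895 × 10^-23) = 4.476 g/cm³ = 4480 kg/m³.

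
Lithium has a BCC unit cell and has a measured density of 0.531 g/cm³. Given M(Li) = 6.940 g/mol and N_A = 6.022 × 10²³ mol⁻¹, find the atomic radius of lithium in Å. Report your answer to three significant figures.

For a BCC cell (Z = 2), a³ = Z·M/(N_A·ρ) = 2 × 6.940 / (6.022 × 10²³ × 0.5310) = 4.341 × 10^-23 cm³, so a = 3.514 × 10^-8 cm = 3.514 Å.
Atoms touch along the body diagonal, so √3·a = 4r, so r = 0.4330 × a = 1.52 Å.

1.52 Å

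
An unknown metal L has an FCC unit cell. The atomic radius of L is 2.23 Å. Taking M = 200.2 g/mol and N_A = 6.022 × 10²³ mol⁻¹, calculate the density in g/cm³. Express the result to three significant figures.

In an FCC lattice, atoms touch along the face diagonal, so √2·a = 4r, giving a = 6.307 Å = 6.307 × 10^-8 cm.
With Z = 4, ρ = Z·M/(N_A·a³) = 4 × 200.2 / (6.022 × 10²³ × 2.509 × 10^-22) = 5.299 g/cm³.

5.30 g/cm³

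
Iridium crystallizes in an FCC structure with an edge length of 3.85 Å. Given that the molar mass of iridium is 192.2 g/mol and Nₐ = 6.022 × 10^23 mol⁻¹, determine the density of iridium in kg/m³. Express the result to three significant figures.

An FCC unit cell contains Z = 4 atoms.
Cell volume: a³ = (3.85 Å)³ = (3.850 × 10^-8 cm)³ = 5.707 × 10^-23 cm³.
ρ = Z·M/(N_A·a³) = 4 × 192.2 / (6.022 × 10²³ × 5.707 × 10^-23) = 22.37 g/cm³ = 22400 kg/m³.

22400 kg/m³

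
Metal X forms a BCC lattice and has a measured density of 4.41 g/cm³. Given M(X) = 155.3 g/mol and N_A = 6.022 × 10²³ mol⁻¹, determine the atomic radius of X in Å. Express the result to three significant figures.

2.12 Å

For a BCC cell (Z = 2), a³ = Z·M/(N_A·ρ) = 2 × 155.3 / (6.022 × 10²³ × 4.410) = 1.170 × 10^-22 cm³, so a = 4.890 × 10^-8 cm = 4.890 Å.
Atoms touch along the body diagonal, so √3·a = 4r, so r = 0.4330 × a = 2.12 Å.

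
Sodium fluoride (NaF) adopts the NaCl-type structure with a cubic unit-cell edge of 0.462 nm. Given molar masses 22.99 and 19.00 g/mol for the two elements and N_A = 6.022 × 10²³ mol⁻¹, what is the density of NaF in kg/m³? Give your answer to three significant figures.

The NaCl-type structure contains Z = 4 formula units per cell; M(NaF) = 22.99 + 19.00 = 41.99 g/mol.
a³ = (4.620 × 10^-8 cm)³ = 9.861 × 10^-23 cm³.
ρ = 4 × 41.99 / (6.022 × 10²³ × 9.861 × 10^-23) = 2.828 g/cm³ = 2830 kg/m³.

2830 kg/m³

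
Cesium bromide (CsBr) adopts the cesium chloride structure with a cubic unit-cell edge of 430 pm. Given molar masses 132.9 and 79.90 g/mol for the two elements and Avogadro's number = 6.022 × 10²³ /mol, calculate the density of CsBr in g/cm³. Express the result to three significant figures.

The cesium chloride structure contains Z = 1 formula unit per cell; M(CsBr) = 132.9 + 79.90 = 212.8 g/mol.
a³ = (4.300 × 10^-8 cm)³ = 7.951 × 10^-23 cm³.
ρ = 1 × 212.8 / (6.022 × 10²³ × 7.951 × 10^-23) = 4.445 g/cm³.

4.44 g/cm³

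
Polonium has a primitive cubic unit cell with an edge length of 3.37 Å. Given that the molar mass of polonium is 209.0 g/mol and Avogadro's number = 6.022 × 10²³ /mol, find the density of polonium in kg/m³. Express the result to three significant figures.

A simple cubic unit cell contains Z = 1 atom.
Cell volume: a³ = (3.37 Å)³ = (3.370 × 10^-8 cm)³ = 3.827 × 10^-23 cm³.
ρ = Z·M/(N_A·a³) = 1 × 209.0 / (6.022 × 10²³ × 3.827 × 10^-23) = 9.068 g/cm³ = 9070 kg/m³.

9070 kg/m³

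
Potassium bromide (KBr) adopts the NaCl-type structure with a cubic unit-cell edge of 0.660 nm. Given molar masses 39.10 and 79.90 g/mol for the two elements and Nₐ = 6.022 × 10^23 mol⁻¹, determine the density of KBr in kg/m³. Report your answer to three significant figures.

2750 kg/m³

The NaCl-type structure contains Z = 4 formula units per cell; M(KBr) = 39.10 + 79.90 = 119.0 g/mol.
a³ = (6.600 × 10^-8 cm)³ = 2.875 × 10^-22 cm³.
ρ = 4 × 119.0 / (6.022 × 10²³ × 2.875 × 10^-22) = 2.749 g/cm³ = 2750 kg/m³.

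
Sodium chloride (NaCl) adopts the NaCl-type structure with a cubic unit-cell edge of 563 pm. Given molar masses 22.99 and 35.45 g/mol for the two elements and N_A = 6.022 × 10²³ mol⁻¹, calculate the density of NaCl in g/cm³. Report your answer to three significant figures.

The NaCl-type structure contains Z = 4 formula units per cell; M(NaCl) = 22.99 + 35.45 = 58.44 g/mol.
a³ = (5.630 × 10^-8 cm)³ = 1.785 × 10^-22 cm³.
ρ = 4 × 58.44 / (6.022 × 10²³ × 1.785 × 10^-22) = 2.175 g/cm³.

2.18 g/cm³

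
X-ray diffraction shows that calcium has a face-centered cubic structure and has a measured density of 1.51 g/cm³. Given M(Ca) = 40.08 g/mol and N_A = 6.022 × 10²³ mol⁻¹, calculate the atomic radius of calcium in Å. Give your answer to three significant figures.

1.98 Å

For an FCC cell (Z = 4), a³ = Z·M/(N_A·ρ) = 4 × 40.08 / (6.022 × 10²³ × 1.510) = 1.763 × 10^-22 cm³, so a = 5.607 × 10^-8 cm = 5.607 Å.
Atoms touch along the face diagonal, so √2·a = 4r, so r = 0.3536 × a = 1.98 Å.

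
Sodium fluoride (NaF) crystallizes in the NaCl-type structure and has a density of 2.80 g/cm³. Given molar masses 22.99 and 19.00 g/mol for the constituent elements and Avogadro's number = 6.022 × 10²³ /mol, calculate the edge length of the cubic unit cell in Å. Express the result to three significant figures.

M(NaF) = 41.99 g/mol; Z = 4 formula units per cell.
a³ = Z·M/(N_A·ρ) = 4 × 41.99 / (6.022 × 10²³ × 2.80) = 9.961 × 10^-23 cm³, so a = 4.636 × 10^-8 cm = 4.64 Å.

4.64 Å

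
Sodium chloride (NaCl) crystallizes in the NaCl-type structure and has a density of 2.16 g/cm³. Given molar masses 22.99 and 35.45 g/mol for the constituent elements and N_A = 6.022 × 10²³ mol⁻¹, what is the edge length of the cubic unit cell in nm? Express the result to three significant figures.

M(NaCl) = 58.44 g/mol; Z = 4 formula units per cell.
a³ = Z·M/(N_A·ρ) = 4 × 58.44 / (6.022 × 10²³ × 2.16) = 1.797 × 10^-22 cm³, so a = 5.643 × 10^-8 cm = 0.564 nm.

0.564 nm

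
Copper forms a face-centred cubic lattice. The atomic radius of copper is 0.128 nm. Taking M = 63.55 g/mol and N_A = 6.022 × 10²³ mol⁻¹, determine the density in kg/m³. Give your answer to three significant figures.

In an FCC lattice, atoms touch along the face diagonal, so √2·a = 4r, giving a = 0.3620 nm = 3.620 × 10^-8 cm.
With Z = 4, ρ = Z·M/(N_A·a³) = 4 × 63.55 / (6.022 × 10²³ × 4.745 × 10^-23) = 8.895 g/cm³ = 8900 kg/m³.

8900 kg/m³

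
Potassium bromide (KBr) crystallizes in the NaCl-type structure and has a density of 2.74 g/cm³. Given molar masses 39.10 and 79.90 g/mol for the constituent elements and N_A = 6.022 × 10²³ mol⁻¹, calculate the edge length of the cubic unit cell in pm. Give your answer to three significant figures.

M(KBr) = 119.0 g/mol; Z = 4 formula units per cell.
a³ = Z·M/(N_A·ρ) = 4 × 119.0 / (6.022 × 10²³ × 2.74) = 2.885 × 10^-22 cm³, so a = 6.608 × 10^-8 cm = 661 pm.

661 pm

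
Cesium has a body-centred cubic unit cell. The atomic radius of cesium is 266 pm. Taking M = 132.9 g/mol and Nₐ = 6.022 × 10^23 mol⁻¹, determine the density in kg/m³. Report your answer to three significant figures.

In a BCC lattice, atoms touch along the body diagonal, so √3·a = 4r, giving a = 614.3 pm = 6.143 × 10^-8 cm.
With Z = 2, ρ = Z·M/(N_A·a³) = 2 × 132.9 / (6.022 × 10²³ × 2.318 × 10^-22) = 1.904 g/cm³ = 1900 kg/m³.

1900 kg/m³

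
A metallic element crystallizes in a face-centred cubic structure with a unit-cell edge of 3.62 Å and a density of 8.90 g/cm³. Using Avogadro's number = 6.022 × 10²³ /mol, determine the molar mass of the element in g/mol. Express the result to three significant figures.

63.6 g/mol

An FCC cell has Z = 4 atoms; a = 3.620 × 10^-8 cm.
M = ρ·N_A·a³/Z = 8.90 × 6.022 × 10²³ × 4.744 × 10^-23 / 4 = 63.6 g/mol.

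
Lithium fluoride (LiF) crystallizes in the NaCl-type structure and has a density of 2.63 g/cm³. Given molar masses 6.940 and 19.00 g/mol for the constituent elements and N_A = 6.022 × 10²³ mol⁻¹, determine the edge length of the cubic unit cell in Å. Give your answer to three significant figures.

M(LiF) = 25.94 g/mol; Z = 4 formula units per cell.
a³ = Z·M/(N_A·ρ) = 4 × 25.94 / (6.022 × 10²³ × 2.63) = 6.551 × 10^-23 cm³, so a = 4.031 × 10^-8 cm = 4.03 Å.

4.03 Å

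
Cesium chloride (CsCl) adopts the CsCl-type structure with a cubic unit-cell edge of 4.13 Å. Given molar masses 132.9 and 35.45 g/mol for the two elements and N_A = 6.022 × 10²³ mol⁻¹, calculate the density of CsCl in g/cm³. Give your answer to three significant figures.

The CsCl-type structure contains Z = 1 formula unit per cell; M(CsCl) = 132.9 + 35.45 = 168.35 g/mol.
a³ = (4.130 × 10^-8 cm)³ = 7.044 × 10^-23 cm³.
ρ = 1 × 168.35 / (6.022 × 10²³ × 7.044 × 10^-23) = 3.968 g/cm³.

3.97 g/cm³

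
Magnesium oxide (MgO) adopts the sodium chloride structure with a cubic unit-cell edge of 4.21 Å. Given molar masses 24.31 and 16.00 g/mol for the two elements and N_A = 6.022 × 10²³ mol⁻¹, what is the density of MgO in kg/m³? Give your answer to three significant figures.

3590 kg/m³

The sodium chloride structure contains Z = 4 formula units per cell; M(MgO) = 24.31 + 16.00 = 40.31 g/mol.
a³ = (4.210 × 10^-8 cm)³ = 7.462 × 10^-23 cm³.
ρ = 4 × 40.31 / (6.022 × 10²³ × 7.462 × 10^-23) = 3.588 g/cm³ = 3590 kg/m³.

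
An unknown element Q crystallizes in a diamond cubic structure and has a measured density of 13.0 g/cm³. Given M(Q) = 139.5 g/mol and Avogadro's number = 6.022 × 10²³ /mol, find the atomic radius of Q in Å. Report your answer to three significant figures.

For a diamond cubic cell (Z = 8), a³ = Z·M/(N_A·ρ) = 8 × 139.5 / (6.022 × 10²³ × 13.00) = 1.426 × 10^-22 cm³, so a = 5.224 × 10^-8 cm = 5.224 Å.
Nearest neighbors lie along the body diagonal with √3·a = 8r, so r = 0.2165 × a = 1.13 Å.

1.13 Å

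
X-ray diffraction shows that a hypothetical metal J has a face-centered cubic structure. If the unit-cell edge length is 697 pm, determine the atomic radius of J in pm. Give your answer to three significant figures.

246 pm

In an FCC lattice, atoms touch along the face diagonal, so √2·a = 4r.
r = √2·a/4 = 1.4142 × 697 / 4 = 246 pm.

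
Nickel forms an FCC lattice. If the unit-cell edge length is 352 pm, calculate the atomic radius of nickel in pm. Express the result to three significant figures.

124 pm

In an FCC lattice, atoms touch along the face diagonal, so √2·a = 4r.
r = √2·a/4 = 1.4142 × 352 / 4 = 124 pm.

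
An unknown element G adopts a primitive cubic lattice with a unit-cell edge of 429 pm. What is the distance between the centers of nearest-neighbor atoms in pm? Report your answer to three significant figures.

In a simple cubic structure, atoms touch along the cell edge, so a = 2r; the nearest-neighbor distance equals 2r = 1.000·a.
d = 1.000 × 429 = 429 pm.

429 pm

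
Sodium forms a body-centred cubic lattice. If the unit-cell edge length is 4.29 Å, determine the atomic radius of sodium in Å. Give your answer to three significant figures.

1.86 Å

In a BCC lattice, atoms touch along the body diagonal, so √3·a = 4r.
r = √3·a/4 = 1.7321 × 4.29 / 4 = 1.86 Å.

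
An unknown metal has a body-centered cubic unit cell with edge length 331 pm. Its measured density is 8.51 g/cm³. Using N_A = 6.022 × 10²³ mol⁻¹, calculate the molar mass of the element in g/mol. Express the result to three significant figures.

92.9 g/mol

A BCC cell has Z = 2 atoms; a = 3.310 × 10^-8 cm.
M = ρ·N_A·a³/Z = 8.51 × 6.022 × 10²³ × 3.626 × 10^-23 / 2 = 92.9 g/mol.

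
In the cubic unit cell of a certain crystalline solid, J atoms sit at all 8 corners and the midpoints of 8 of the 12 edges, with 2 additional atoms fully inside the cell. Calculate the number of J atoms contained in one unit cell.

5

Corner atoms are shared by 8 cells (1/8 each), edge atoms by 4 (1/4 each), interior atoms are unshared.
Net atoms = 8 × 1/8 + 8 × 1/4 + 2 = 1 + 2 + 2 = 5.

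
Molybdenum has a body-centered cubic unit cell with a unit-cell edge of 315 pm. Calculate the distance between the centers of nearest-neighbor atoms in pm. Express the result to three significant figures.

273 pm

In a BCC structure, atoms touch along the body diagonal, so √3·a = 4r; the nearest-neighbor distance equals 2r = 0.8660·a.
d = 0.8660 × 315 = 273 pm.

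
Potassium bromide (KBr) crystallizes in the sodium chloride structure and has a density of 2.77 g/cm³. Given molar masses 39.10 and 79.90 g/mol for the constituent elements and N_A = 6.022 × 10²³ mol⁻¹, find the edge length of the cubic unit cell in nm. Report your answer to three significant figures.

0.658 nm

M(KBr) = 119.0 g/mol; Z = 4 formula units per cell.
a³ = Z·M/(N_A·ρ) = 4 × 119.0 / (6.022 × 10²³ × 2.77) = 2.854 × 10^-22 cm³, so a = 6.584 × 10^-8 cm = 0.658 nm.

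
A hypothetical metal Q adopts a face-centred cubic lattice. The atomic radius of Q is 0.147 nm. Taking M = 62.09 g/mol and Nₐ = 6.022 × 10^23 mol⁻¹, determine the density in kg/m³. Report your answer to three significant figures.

In an FCC lattice, atoms touch along the face diagonal, so √2·a = 4r, giving a = 0.4158 nm = 4.158 × 10^-8 cm.
With Z = 4, ρ = Z·M/(N_A·a³) = 4 × 62.09 / (6.022 × 10²³ × 7.188 × 10^-23) = 5.738 g/cm³ = 5740 kg/m³.

5740 kg/m³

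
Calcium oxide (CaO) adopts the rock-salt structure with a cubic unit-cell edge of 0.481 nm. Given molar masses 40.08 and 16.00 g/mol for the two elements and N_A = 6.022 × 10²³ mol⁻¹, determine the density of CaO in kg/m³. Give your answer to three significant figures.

3350 kg/m³

The rock-salt structure contains Z = 4 formula units per cell; M(CaO) = 40.08 + 16.00 = 56.08 g/mol.
a³ = (4.810 × 10^-8 cm)³ = 1.113 × 10^-22 cm³.
ρ = 4 × 56.08 / (6.022 × 10²³ × 1.113 × 10^-22) = 3.347 g/cm³ = 3350 kg/m³.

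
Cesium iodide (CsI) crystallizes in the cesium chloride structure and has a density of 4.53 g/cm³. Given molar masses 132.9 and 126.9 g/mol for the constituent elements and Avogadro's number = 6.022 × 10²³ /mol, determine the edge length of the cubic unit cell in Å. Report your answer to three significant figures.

M(CsI) = 259.8 g/mol; Z = 1 formula unit per cell.
a³ = Z·M/(N_A·ρ) = 1 × 259.8 / (6.022 × 10²³ × 4.53) = 9.524 × 10^-23 cm³, so a = 4.567 × 10^-8 cm = 4.57 Å.

4.57 Å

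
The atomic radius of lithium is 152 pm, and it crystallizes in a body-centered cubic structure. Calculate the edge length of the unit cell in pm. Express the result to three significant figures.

351 pm

In a BCC lattice, atoms touch along the body diagonal, so √3·a = 4r.
a = 4r/√3 = 4 × 152 / 1.7321 = 351 pm.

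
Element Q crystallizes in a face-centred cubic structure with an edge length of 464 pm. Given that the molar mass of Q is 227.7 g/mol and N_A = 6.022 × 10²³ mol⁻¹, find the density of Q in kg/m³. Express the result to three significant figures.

15100 kg/m³

An FCC unit cell contains Z = 4 atoms.
Cell volume: a³ = (464 pm)³ = (4.640 × 10^-8 cm)³ = 9.990 × 10^-23 cm³.
ρ = Z·M/(N_A·a³) = 4 × 227.7 / (6.022 × 10²³ × 9.990 × 10^-23) = 15.14 g/cm³ = 15100 kg/m³.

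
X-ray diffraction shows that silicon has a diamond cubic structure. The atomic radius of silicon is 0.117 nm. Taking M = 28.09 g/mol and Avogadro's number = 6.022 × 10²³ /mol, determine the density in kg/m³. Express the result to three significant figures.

2360 kg/m³

In a diamond cubic lattice, nearest neighbors lie along the body diagonal with √3·a = 8r, giving a = 0.5404 nm = 5.404 × 10^-8 cm.
With Z = 8, ρ = Z·M/(N_A·a³) = 8 × 28.09 / (6.022 × 10²³ × 1.578 × 10^-22) = 2.365 g/cm³ = 2360 kg/m³.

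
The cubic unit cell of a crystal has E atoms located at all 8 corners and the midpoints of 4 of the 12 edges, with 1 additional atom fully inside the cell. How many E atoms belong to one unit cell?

Corner atoms are shared by 8 cells (1/8 each), edge atoms by 4 (1/4 each), interior atoms are unshared.
Net atoms = 8 × 1/8 + 4 × 1/4 + 1 = 1 + 1 + 1 = 3.

3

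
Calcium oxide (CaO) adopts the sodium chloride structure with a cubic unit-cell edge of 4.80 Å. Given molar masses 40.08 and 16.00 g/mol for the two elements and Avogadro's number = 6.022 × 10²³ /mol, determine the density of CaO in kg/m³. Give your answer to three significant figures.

3370 kg/m³

The sodium chloride structure contains Z = 4 formula units per cell; M(CaO) = 40.08 + 16.00 = 56.08 g/mol.
a³ = (4.800 × 10^-8 cm)³ = 1.106 × 10^-22 cm³.
ρ = 4 × 56.08 / (6.022 × 10²³ × 1.106 × 10^-22) = 3.368 g/cm³ = 3370 kg/m³.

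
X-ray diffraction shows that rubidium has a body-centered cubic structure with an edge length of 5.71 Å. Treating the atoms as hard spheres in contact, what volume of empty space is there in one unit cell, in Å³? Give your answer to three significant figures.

59.5 Å³

In a BCC lattice atoms touch along the body diagonal, so √3·a = 4r, so r = 0.4330a = 2.473 Å.
V_cell = a³ = 186.2 Å³; V_atoms = 2 × (4/3)πr³ = 126.6 Å³.
Empty space = 186.2 − 126.6 = 59.5 Å³.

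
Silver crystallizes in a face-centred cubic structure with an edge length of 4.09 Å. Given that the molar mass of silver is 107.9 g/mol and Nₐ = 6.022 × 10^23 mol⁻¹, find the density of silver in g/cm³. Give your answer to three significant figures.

10.5 g/cm³

An FCC unit cell contains Z = 4 atoms.
Cell volume: a³ = (4.09 Å)³ = (4.090 × 10^-8 cm)³ = 6.842 × 10^-23 cm³.
ρ = Z·M/(N_A·a³) = 4 × 107.9 / (6.022 × 10²³ × 6.842 × 10^-23) = 10.48 g/cm³.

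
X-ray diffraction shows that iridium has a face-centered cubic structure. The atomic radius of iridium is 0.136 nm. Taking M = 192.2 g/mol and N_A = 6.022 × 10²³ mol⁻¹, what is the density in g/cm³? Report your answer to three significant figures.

22.4 g/cm³

In an FCC lattice, atoms touch along the face diagonal, so √2·a = 4r, giving a = 0.3847 nm = 3.847 × 10^-8 cm.
With Z = 4, ρ = Z·M/(N_A·a³) = 4 × 192.2 / (6.022 × 10²³ × 5.692 × 10^-23) = 22.43 g/cm³.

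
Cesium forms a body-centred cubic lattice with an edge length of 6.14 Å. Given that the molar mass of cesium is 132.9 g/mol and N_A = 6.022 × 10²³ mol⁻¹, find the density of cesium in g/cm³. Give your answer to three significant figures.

A BCC unit cell contains Z = 2 atoms.
Cell volume: a³ = (6.14 Å)³ = (6.140 × 10^-8 cm)³ = 2.315 × 10^-22 cm³.
ρ = Z·M/(N_A·a³) = 2 × 132.9 / (6.022 × 10²³ × 2.315 × 10^-22) = 1.907 g/cm³.

1.91 g/cm³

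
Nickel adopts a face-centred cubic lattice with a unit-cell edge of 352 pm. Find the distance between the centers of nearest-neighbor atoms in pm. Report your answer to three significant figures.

249 pm

In an FCC structure, atoms touch along the face diagonal, so √2·a = 4r; the nearest-neighbor distance equals 2r = 0.7071·a.
d = 0.7071 × 352 = 249 pm.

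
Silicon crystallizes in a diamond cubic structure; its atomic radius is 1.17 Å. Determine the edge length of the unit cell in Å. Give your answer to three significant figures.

In a diamond cubic lattice, nearest neighbors lie along the body diagonal with √3·a = 8r.
a = 8r/√3 = 8 × 1.17 / 1.7321 = 5.40 Å.

5.40 Å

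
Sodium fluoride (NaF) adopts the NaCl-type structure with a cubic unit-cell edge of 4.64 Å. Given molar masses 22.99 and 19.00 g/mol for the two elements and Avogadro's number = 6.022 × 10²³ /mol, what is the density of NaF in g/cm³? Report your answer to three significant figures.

The NaCl-type structure contains Z = 4 formula units per cell; M(NaF) = 22.99 + 19.00 = 41.99 g/mol.
a³ = (4.640 × 10^-8 cm)³ = 9.990 × 10^-23 cm³.
ρ = 4 × 41.99 / (6.022 × 10²³ × 9.990 × 10^-23) = 2.792 g/cm³.

2.79 g/cm³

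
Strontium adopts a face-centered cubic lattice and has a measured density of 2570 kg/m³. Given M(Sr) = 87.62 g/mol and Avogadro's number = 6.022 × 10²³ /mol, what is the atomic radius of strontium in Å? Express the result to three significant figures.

For an FCC cell (Z = 4), a³ = Z·M/(N_A·ρ) = 4 × 87.62 / (6.022 × 10²³ × 2.570) = 2.265 × 10^-22 cm³, so a = 6.095 × 10^-8 cm = 6.095 Å.
Atoms touch along the face diagonal, so √2·a = 4r, so r = 0.3536 × a = 2.16 Å.

2.16 Å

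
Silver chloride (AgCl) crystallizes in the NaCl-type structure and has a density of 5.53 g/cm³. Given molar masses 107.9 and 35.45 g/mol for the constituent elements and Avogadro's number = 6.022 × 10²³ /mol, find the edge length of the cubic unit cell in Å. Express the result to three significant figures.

M(AgCl) = 143.35 g/mol; Z = 4 formula units per cell.
a³ = Z·M/(N_A·ρ) = 4 × 143.35 / (6.022 × 10²³ × 5.53) = 1.722 × 10^-22 cm³, so a = 5.563 × 10^-8 cm = 5.56 Å.

5.56 Å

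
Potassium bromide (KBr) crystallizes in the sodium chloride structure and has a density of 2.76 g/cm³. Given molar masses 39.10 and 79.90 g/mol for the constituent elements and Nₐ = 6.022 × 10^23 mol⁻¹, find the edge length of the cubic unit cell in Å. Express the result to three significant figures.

M(KBr) = 119.0 g/mol; Z = 4 formula units per cell.
a³ = Z·M/(N_A·ρ) = 4 × 119.0 / (6.022 × 10²³ × 2.76) = 2.864 × 10^-22 cm³, so a = 6.592 × 10^-8 cm = 6.59 Å.

6.59 Å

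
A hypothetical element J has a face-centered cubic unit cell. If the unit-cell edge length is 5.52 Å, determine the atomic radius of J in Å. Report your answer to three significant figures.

In an FCC lattice, atoms touch along the face diagonal, so √2·a = 4r.
r = √2·a/4 = 1.4142 × 5.52 / 4 = 1.95 Å.

1.95 Å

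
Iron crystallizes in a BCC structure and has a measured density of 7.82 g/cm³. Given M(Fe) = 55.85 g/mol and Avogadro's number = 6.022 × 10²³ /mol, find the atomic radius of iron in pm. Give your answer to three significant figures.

For a BCC cell (Z = 2), a³ = Z·M/(N_A·ρ) = 2 × 55.85 / (6.022 × 10²³ × 7.820) = 2.372 × 10^-23 cm³, so a = 2.873 × 10^-8 cm = 287.3 pm.
Atoms touch along the body diagonal, so √3·a = 4r, so r = 0.4330 × a = 124 pm.

124 pm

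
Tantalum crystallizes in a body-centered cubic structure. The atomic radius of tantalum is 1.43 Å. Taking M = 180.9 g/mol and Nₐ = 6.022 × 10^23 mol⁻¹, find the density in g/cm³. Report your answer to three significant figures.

16.7 g/cm³

In a BCC lattice, atoms touch along the body diagonal, so √3·a = 4r, giving a = 3.302 Å = 3.302 × 10^-8 cm.
With Z = 2, ρ = Z·M/(N_A·a³) = 2 × 180.9 / (6.022 × 10²³ × 3.602 × 10^-23) = 16.68 g/cm³.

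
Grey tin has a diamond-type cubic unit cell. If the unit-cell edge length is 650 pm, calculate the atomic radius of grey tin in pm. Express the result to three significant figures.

141 pm

In a diamond cubic lattice, nearest neighbors lie along the body diagonal with √3·a = 8r.
r = √3·a/8 = 1.7321 × 650 / 8 = 141 pm.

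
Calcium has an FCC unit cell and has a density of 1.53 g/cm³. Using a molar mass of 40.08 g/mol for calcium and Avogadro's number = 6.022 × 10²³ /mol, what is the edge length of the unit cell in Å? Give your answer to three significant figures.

With Z = 4 atoms per FCC cell, a³ = Z·M/(N_A·ρ) = 4 × 40.08 / (6.022 × 10²³ × 1.530 g/cm³) = 1.740 × 10^-22 cm³.
a = (1.740 × 10^-22)^(1/3) = 5.583 × 10^-8 cm = 5.58 Å.

5.58 Å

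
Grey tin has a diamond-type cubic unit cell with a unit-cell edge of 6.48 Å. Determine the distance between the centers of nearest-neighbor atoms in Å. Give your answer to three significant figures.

In a diamond cubic structure, nearest neighbors lie along the body diagonal with √3·a = 8r; the nearest-neighbor distance equals 2r = 0.4330·a.
d = 0.4330 × 6.48 = 2.81 Å.

2.81 Å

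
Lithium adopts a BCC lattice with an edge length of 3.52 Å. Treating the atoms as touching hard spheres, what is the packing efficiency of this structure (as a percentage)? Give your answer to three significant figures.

In a BCC lattice atoms touch along the body diagonal, so √3·a = 4r, so r = 0.4330a = 1.524 Å.
Packing fraction = Z·(4/3)πr³ / a³ = 2 × (4/3)π × (1.524)³ / (3.52)³ = 0.6802 = 68.0%.

68.0%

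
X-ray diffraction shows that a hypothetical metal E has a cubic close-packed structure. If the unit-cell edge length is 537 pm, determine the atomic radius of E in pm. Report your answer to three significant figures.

190 pm

In an FCC lattice, atoms touch along the face diagonal, so √2·a = 4r.
r = √2·a/4 = 1.4142 × 537 / 4 = 190 pm.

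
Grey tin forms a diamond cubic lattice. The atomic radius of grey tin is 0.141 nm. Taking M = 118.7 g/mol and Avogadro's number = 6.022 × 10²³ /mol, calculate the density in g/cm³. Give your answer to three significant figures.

In a diamond cubic lattice, nearest neighbors lie along the body diagonal with √3·a = 8r, giving a = 0.6513 nm = 6.513 × 10^-8 cm.
With Z = 8, ρ = Z·M/(N_A·a³) = 8 × 118.7 / (6.022 × 10²³ × 2.762 × 10^-22) = 5.709 g/cm³.

5.71 g/cm³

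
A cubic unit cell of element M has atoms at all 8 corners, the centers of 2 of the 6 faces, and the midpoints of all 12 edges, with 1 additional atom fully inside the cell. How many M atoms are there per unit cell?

6

Corner atoms are shared by 8 cells (1/8 each), face atoms by 2 (1/2 each), edge atoms by 4 (1/4 each), interior atoms are unshared.
Net atoms = 8 × 1/8 + 2 × 1/2 + 12 × 1/4 + 1 = 1 + 1 + 3 + 1 = 6.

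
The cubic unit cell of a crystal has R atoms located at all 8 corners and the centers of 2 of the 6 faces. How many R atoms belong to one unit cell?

2

Corner atoms are shared by 8 cells (1/8 each), face atoms by 2 (1/2 each).
Net atoms = 8 × 1/8 + 2 × 1/2 = 1 + 1 = 2.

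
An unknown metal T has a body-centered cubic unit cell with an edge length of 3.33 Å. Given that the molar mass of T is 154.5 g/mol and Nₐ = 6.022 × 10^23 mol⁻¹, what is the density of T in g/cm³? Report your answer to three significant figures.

A BCC unit cell contains Z = 2 atoms.
Cell volume: a³ = (3.33 Å)³ = (3.330 × 10^-8 cm)³ = 3.693 × 10^-23 cm³.
ρ = Z·M/(N_A·a³) = 2 × 154.5 / (6.022 × 10²³ × 3.693 × 10^-23) = 13.90 g/cm³.

13.9 g/cm³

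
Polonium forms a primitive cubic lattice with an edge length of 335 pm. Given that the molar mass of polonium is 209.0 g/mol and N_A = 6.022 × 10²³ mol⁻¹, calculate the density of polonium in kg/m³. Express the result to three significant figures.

9230 kg/m³

A simple cubic unit cell contains Z = 1 atom.
Cell volume: a³ = (335 pm)³ = (3.350 × 10^-8 cm)³ = 3.760 × 10^-23 cm³.
ρ = Z·M/(N_A·a³) = 1 × 209.0 / (6.022 × 10²³ × 3.760 × 10^-23) = 9.231 g/cm³ = 9230 kg/m³.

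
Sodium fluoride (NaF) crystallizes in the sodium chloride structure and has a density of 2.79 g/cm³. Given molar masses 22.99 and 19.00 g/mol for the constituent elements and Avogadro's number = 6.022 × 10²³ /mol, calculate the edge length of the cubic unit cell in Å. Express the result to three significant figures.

M(NaF) = 41.99 g/mol; Z = 4 formula units per cell.
a³ = Z·M/(N_A·ρ) = 4 × 41.99 / (6.022 × 10²³ × 2.79) = 9.997 × 10^-23 cm³, so a = 4.641 × 10^-8 cm = 4.64 Å.

4.64 Å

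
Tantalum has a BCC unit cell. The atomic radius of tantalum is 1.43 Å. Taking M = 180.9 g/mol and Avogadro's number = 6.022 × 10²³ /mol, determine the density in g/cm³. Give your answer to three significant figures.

In a BCC lattice, atoms touch along the body diagonal, so √3·a = 4r, giving a = 3.302 Å = 3.302 × 10^-8 cm.
With Z = 2, ρ = Z·M/(N_A·a³) = 2 × 180.9 / (6.022 × 10²³ × 3.602 × 10^-23) = 16.68 g/cm³.

16.7 g/cm³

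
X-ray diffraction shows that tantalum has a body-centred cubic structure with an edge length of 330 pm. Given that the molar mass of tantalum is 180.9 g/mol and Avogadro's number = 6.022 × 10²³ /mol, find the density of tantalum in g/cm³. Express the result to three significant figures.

16.7 g/cm³

A BCC unit cell contains Z = 2 atoms.
Cell volume: a³ = (330 pm)³ = (3.300 × 10^-8 cm)³ = 3.594 × 10^-23 cm³.
ρ = Z·M/(N_A·a³) = 2 × 180.9 / (6.022 × 10²³ × 3.594 × 10^-23) = 16.72 g/cm³.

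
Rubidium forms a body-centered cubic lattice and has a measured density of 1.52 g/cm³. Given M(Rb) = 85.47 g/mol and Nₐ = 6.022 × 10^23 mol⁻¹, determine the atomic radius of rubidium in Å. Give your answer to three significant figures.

2.48 Å

For a BCC cell (Z = 2), a³ = Z·M/(N_A·ρ) = 2 × 85.47 / (6.022 × 10²³ × 1.520) = 1.867 × 10^-22 cm³, so a = 5.716 × 10^-8 cm = 5.716 Å.
Atoms touch along the body diagonal, so √3·a = 4r, so r = 0.4330 × a = 2.48 Å.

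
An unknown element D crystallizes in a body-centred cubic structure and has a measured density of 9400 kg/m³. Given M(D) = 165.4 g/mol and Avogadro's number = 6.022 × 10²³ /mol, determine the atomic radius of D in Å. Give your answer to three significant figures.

1.68 Å

For a BCC cell (Z = 2), a³ = Z·M/(N_A·ρ) = 2 × 165.4 / (6.022 × 10²³ × 9.400) = 5.844 × 10^-23 cm³, so a = 3.881 × 10^-8 cm = 3.881 Å.
Atoms touch along the body diagonal, so √3·a = 4r, so r = 0.4330 × a = 1.68 Å.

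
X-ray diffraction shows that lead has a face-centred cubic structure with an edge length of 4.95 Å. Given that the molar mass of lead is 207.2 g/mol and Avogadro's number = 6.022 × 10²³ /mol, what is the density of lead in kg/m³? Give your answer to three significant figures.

11300 kg/m³

An FCC unit cell contains Z = 4 atoms.
Cell volume: a³ = (4.95 Å)³ = (4.950 × 10^-8 cm)³ = 1.213 × 10^-22 cm³.
ρ = Z·M/(N_A·a³) = 4 × 207.2 / (6.022 × 10²³ × 1.213 × 10^-22) = 11.35 g/cm³ = 11300 kg/m³.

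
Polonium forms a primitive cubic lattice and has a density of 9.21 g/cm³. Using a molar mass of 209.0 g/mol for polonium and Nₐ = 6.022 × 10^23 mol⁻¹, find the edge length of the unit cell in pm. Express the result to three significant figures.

With Z = 1 atom per simple cubic cell, a³ = Z·M/(N_A·ρ) = 1 × 209.0 / (6.022 × 10²³ × 9.210 g/cm³) = 3.768 × 10^-23 cm³.
a = (3.768 × 10^-23)^(1/3) = 3.353 × 10^-8 cm = 335 pm.

335 pm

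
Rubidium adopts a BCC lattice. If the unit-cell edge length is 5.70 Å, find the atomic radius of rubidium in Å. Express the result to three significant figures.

In a BCC lattice, atoms touch along the body diagonal, so √3·a = 4r.
r = √3·a/4 = 1.7321 × 5.70 / 4 = 2.47 Å.

2.47 Å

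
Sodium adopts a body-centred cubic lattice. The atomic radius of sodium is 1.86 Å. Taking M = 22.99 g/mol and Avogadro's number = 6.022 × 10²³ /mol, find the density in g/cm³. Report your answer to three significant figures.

In a BCC lattice, atoms touch along the body diagonal, so √3·a = 4r, giving a = 4.295 Å = 4.295 × 10^-8 cm.
With Z = 2, ρ = Z·M/(N_A·a³) = 2 × 22.99 / (6.022 × 10²³ × 7.926 × 10^-23) = 0.9634 g/cm³.

0.963 g/cm³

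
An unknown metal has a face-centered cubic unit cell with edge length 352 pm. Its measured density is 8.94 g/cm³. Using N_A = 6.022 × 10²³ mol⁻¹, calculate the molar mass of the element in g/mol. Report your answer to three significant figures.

58.7 g/mol

An FCC cell has Z = 4 atoms; a = 3.520 × 10^-8 cm.
M = ρ·N_A·a³/Z = 8.94 × 6.022 × 10²³ × 4.361 × 10^-23 / 4 = 58.7 g/mol.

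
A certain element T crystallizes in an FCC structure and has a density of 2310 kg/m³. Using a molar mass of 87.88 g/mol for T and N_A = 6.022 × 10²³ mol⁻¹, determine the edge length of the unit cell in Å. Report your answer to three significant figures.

With Z = 4 atoms per FCC cell, a³ = Z·M/(N_A·ρ) = 4 × 87.88 / (6.022 × 10²³ × 2.310 g/cm³) = 2.527 × 10^-22 cm³.
a = (2.527 × 10^-22)^(1/3) = 6.322 × 10^-8 cm = 6.32 Å.

6.32 Å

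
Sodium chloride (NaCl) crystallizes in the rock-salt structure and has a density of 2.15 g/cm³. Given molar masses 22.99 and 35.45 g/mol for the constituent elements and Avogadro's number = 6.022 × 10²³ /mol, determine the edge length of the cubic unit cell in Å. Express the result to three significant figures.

M(NaCl) = 58.44 g/mol; Z = 4 formula units per cell.
a³ = Z·M/(N_A·ρ) = 4 × 58.44 / (6.022 × 10²³ × 2.15) = 1.805 × 10^-22 cm³, so a = 5.652 × 10^-8 cm = 5.65 Å.

5.65 Å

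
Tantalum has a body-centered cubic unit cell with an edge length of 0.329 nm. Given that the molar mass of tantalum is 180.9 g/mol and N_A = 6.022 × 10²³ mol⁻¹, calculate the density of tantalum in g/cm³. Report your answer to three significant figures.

16.9 g/cm³

A BCC unit cell contains Z = 2 atoms.
Cell volume: a³ = (0.329 nm)³ = (3.290 × 10^-8 cm)³ = 3.561 × 10^-23 cm³.
ρ = Z·M/(N_A·a³) = 2 × 180.9 / (6.022 × 10²³ × 3.561 × 10^-23) = 16.87 g/cm³.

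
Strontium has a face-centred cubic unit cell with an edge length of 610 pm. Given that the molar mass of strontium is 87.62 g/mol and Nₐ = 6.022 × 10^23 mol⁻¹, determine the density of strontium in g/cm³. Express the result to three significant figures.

2.56 g/cm³

An FCC unit cell contains Z = 4 atoms.
Cell volume: a³ = (610 pm)³ = (6.100 × 10^-8 cm)³ = 2.270 × 10^-22 cm³.
ρ = Z·M/(N_A·a³) = 4 × 87.62 / (6.022 × 10²³ × 2.270 × 10^-22) = 2.564 g/cm³.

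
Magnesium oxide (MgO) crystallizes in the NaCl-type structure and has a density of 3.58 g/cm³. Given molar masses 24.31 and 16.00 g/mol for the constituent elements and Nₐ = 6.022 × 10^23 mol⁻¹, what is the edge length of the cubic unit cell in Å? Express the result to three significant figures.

M(MgO) = 40.31 g/mol; Z = 4 formula units per cell.
a³ = Z·M/(N_A·ρ) = 4 × 40.31 / (6.022 × 10²³ × 3.58) = 7.479 × 10^-23 cm³, so a = 4.213 × 10^-8 cm = 4.21 Å.

4.21 Å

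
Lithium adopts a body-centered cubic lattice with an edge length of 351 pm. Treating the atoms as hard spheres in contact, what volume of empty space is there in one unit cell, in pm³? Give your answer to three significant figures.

1.38 × 10^7 pm³

In a BCC lattice atoms touch along the body diagonal, so √3·a = 4r, so r = 0.4330a = 152.0 pm.
V_cell = a³ = 4.324 × 10^7 pm³; V_atoms = 2 × (4/3)πr³ = 2.941 × 10^7 pm³.
Empty space = 4.324 × 10^7 − 2.941 × 10^7 = 1.38 × 10^7 pm³.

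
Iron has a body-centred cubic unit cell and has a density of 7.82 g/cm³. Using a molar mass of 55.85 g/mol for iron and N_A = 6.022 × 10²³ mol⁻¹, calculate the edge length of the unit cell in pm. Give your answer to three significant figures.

With Z = 2 atoms per BCC cell, a³ = Z·M/(N_A·ρ) = 2 × 55.85 / (6.022 × 10²³ × 7.820 g/cm³) = 2.372 × 10^-23 cm³.
a = (2.372 × 10^-23)^(1/3) = 2.873 × 10^-8 cm = 287 pm.

287 pm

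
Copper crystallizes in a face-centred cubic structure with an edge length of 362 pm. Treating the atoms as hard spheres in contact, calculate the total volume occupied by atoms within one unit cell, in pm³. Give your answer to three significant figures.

In an FCC lattice atoms touch along the face diagonal, so √2·a = 4r, so r = 0.3536a = 128.0 pm.
V_atoms = Z × (4/3)πr³ = 4 × (4/3)π × (128.0)³ = 3.51 × 10^7 pm³.

3.51 × 10^7 pm³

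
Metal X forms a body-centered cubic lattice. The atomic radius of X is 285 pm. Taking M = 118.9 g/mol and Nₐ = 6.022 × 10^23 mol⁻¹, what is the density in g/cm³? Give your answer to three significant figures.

In a BCC lattice, atoms touch along the body diagonal, so √3·a = 4r, giving a = 658.2 pm = 6.582 × 10^-8 cm.
With Z = 2, ρ = Z·M/(N_A·a³) = 2 × 118.9 / (6.022 × 10²³ × 2.851 × 10^-22) = 1.385 g/cm³.

1.38 g/cm³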